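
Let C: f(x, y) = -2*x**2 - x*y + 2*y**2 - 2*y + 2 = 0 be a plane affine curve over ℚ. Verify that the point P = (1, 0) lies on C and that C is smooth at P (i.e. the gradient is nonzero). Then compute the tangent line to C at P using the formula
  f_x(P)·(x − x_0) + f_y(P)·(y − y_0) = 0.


Tangent line at P: -4*x - 3*y + 4 = 0.

Step 1: f(1, 0) = 0, so P lies on C.
Step 2: partial derivatives
  f_x(x, y) = -4*x - y, f_y(x, y) = -x + 4*y - 2.
  f_x(P) = -4, f_y(P) = -3 (gradient nonzero, so P is smooth).
Step 3: tangent line at P: -4·(x − 1) + -3·(y − 0) = 0.
Expanding: -4*x - 3*y + 4 = 0.


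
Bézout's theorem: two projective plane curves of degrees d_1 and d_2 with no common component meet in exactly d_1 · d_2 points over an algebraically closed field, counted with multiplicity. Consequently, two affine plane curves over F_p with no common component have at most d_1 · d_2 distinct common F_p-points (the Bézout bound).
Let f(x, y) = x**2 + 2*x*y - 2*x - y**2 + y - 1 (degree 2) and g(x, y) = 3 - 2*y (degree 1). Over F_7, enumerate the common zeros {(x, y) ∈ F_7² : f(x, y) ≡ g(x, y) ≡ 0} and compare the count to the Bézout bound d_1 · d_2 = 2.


Common zeros: {(0, 5), (6, 5)}; count = 2; Bézout bound = 2.

deg(f) = 2, deg(g) = 1, so Bézout bound = 2.
Scan x ∈ F_7. For each x, list the y ∈ F_7 with f(x, y) ≡ 0 and those with g(x, y) ≡ 0 (mod 7); the common zeros in that column are the intersection.
  x = 0: f ≡ 0 at y ∈ {3, 5}; g ≡ 0 at y ∈ {5}; common: {5}.
  x = 1: f ≡ 0 at y ∈ {1, 2}; g ≡ 0 at y ∈ {5}; common: ∅.
  x = 2: f ≡ 0 at y ∈ {6}; g ≡ 0 at y ∈ {5}; common: ∅.
  x = 3: f ≡ 0 at y ∈ {3, 4}; g ≡ 0 at y ∈ {5}; common: ∅.
  x = 4: f ≡ 0 at y ∈ {0, 2}; g ≡ 0 at y ∈ {5}; common: ∅.
  x = 5: f ≡ 0 at y ∈ {0, 4}; g ≡ 0 at y ∈ {5}; common: ∅.
  x = 6: f ≡ 0 at y ∈ {1, 5}; g ≡ 0 at y ∈ {5}; common: {5}.
Collecting: common zeros = {(0, 5), (6, 5)}, so the count is 2.
Comparison with the Bézout bound: 2 ≤ 2 = deg(f)·deg(g), as expected for curves with no common component (the bound is attained).


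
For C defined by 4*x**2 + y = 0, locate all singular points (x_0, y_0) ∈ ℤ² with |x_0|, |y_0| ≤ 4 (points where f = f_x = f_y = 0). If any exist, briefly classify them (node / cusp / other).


No singular points in the scanned grid; C is smooth there.

Compute partial derivatives:
  f_x = 8*x.
  f_y = 1.
f_y = 1 is a nonzero constant, so f_y never vanishes: no point (x, y) can satisfy f = f_x = f_y = 0. In particular no (x, y) ∈ {−4, ..., 4}² is singular; the curve is smooth.


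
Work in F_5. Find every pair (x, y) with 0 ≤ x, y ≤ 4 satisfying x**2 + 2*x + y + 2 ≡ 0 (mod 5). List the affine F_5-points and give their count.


Affine F_5-points: {(0, 3), (1, 0), (2, 0), (3, 3), (4, 4)}; count = 5.

For each of the 25 pairs (x, y) ∈ F_5², evaluate f(x, y) mod 5. Record the zeros.
  x = 0: [0↦2, 1↦3, 2↦4, 3↦0, 4↦1]  zeros at y ∈ {3}
  x = 1: [0↦0, 1↦1, 2↦2, 3↦3, 4↦4]  zeros at y ∈ {0}
  x = 2: [0↦0, 1↦1, 2↦2, 3↦3, 4↦4]  zeros at y ∈ {0}
  x = 3: [0↦2, 1↦3, 2↦4, 3↦0, 4↦1]  zeros at y ∈ {3}
  x = 4: [0↦1, 1↦2, 2↦3, 3↦4, 4↦0]  zeros at y ∈ {4}
Collecting zeros: affine points = {(0, 3), (1, 0), (2, 0), (3, 3), (4, 4)}.
Total count |C(F_5)_aff| = 5.


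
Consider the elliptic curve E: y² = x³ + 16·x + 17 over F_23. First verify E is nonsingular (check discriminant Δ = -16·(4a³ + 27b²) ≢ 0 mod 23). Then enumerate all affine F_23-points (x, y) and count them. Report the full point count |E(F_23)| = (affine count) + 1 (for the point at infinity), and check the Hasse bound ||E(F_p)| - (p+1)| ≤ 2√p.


Affine points = {(3, 0), (7, 9), (7, 14), (8, 6), (8, 17), (9, 4), (9, 19), (10, 2), (10, 21), (11, 11), (11, 12), (14, 8), (14, 15), (17, 2), (17, 21), (19, 2), (19, 21), (21, 0), (22, 0)}; affine count = 19; |E(F_23)| = 20.

Discriminant check: Δ ∝ 4a³ + 27b² = 4·16³ + 27·17² = 4·4096 + 27·289 ≡ 14 (mod 23). Nonzero ⇒ E is nonsingular.
For each x ∈ F_23, compute rhs = x³ + 16·x + 17 mod 23, then count y ∈ F_23 with y² ≡ rhs.
  x = 0: rhs = 17, matching y values: none (0 points).
  x = 1: rhs = 11, matching y values: none (0 points).
  x = 2: rhs = 11, matching y values: none (0 points).
  x = 3: rhs = 0, matching y values: 0 (1 points).
  x = 4: rhs = 7, matching y values: none (0 points).
  x = 5: rhs = 15, matching y values: none (0 points).
  x = 6: rhs = 7, matching y values: none (0 points).
  x = 7: rhs = 12, matching y values: 9, 14 (2 points).
  x = 8: rhs = 13, matching y values: 6, 17 (2 points).
  x = 9: rhs = 16, matching y values: 4, 19 (2 points).
  x = 10: rhs = 4, matching y values: 2, 21 (2 points).
  x = 11: rhs = 6, matching y values: 11, 12 (2 points).
  x = 12: rhs = 5, matching y values: none (0 points).
  x = 13: rhs = 7, matching y values: none (0 points).
  x = 14: rhs = 18, matching y values: 8, 15 (2 points).
  x = 15: rhs = 21, matching y values: none (0 points).
  x = 16: rhs = 22, matching y values: none (0 points).
  x = 17: rhs = 4, matching y values: 2, 21 (2 points).
  x = 18: rhs = 19, matching y values: none (0 points).
  x = 19: rhs = 4, matching y values: 2, 21 (2 points).
  x = 20: rhs = 11, matching y values: none (0 points).
  x = 21: rhs = 0, matching y values: 0 (1 points).
  x = 22: rhs = 0, matching y values: 0 (1 points).
Total affine count: 19.
Full point count |E(F_23)| = 19 + 1 = 20.
Hasse bound: |20 − (23+1)| = |-4| = 4 ≤ 2√23 ≈ 9.5917 ✓.


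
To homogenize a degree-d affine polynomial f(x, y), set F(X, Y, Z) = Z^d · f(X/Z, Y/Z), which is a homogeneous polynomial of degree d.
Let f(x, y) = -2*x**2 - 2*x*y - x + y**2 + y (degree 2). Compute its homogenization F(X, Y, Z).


F(X, Y, Z) = -2*X**2 - 2*X*Y - X*Z + Y**2 + Y*Z

deg(f) = 2.
Substitute x = X/Z, y = Y/Z into f, then multiply by Z^2.
  monomial -2·x^2·y^0 ↦ -2·X^2·Y^0·Z^0.
  monomial -2·x^1·y^1 ↦ -2·X^1·Y^1·Z^0.
  monomial -1·x^1·y^0 ↦ -1·X^1·Y^0·Z^1.
  monomial 1·x^0·y^2 ↦ 1·X^0·Y^2·Z^0.
  monomial 1·x^0·y^1 ↦ 1·X^0·Y^1·Z^1.
Collecting: F(X, Y, Z) = -2*X**2 - 2*X*Y - X*Z + Y**2 + Y*Z.


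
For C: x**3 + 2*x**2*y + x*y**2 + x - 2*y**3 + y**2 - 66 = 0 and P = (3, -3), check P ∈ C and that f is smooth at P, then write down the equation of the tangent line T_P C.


Tangent line at P: x - 60*y - 183 = 0.

Step 1: f(3, -3) = 0, so P lies on C.
Step 2: partial derivatives
  f_x(x, y) = 3*x**2 + 4*x*y + y**2 + 1, f_y(x, y) = 2*x**2 + 2*x*y - 6*y**2 + 2*y.
  f_x(P) = 1, f_y(P) = -60 (gradient nonzero, so P is smooth).
Step 3: tangent line at P: 1·(x − 3) + -60·(y − -3) = 0.
Expanding: x - 60*y - 183 = 0.


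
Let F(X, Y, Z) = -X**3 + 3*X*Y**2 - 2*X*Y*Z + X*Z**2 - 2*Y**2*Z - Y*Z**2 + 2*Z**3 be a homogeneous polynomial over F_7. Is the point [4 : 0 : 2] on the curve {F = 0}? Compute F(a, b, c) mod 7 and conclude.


F(4,0,2) ≡ 3 (mod 7); P is NOT on the curve.

Evaluate F(4, 0, 2) term-by-term (mod 7).
  -X**3 ↦ -1·64·1·1 = -64
  3*X*Y**2 ↦ 3·4·0·1 = 0
  -2*X*Y*Z ↦ -2·4·0·2 = 0
  X*Z**2 ↦ 1·4·1·4 = 16
  -2*Y**2*Z ↦ -2·1·0·2 = 0
  -Y*Z**2 ↦ -1·1·0·4 = 0
  2*Z**3 ↦ 2·1·1·8 = 16
Sum: F(4, 0, 2) = (-64) + (0) + (0) + (16) + (0) + (0) + (16) = -32.
Reducing mod 7: -32 ≡ 3 (mod 7).
Since F(a, b, c) ≡ 3 ≠ 0 (mod 7), P does NOT lie on the curve.


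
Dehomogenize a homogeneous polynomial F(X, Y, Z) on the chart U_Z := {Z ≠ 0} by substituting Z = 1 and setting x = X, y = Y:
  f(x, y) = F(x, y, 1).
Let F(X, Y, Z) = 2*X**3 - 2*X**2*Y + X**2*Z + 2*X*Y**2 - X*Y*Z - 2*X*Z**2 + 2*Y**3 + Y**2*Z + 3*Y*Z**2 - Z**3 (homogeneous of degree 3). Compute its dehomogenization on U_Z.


f(x, y) = 2*x**3 - 2*x**2*y + x**2 + 2*x*y**2 - x*y - 2*x + 2*y**3 + y**2 + 3*y - 1

On U_Z we set Z = 1. Each monomial c·X^i·Y^j·Z^k in F becomes c·x^i·y^j·1^k = c·x^i·y^j.
Substituting Z = 1: F(X, Y, 1) = 2*x**3 - 2*x**2*y + x**2 + 2*x*y**2 - x*y - 2*x + 2*y**3 + y**2 + 3*y - 1.
Note: deg(f) ≤ deg(F) = 3; strict inequality happens when F is divisible by Z (lost terms).


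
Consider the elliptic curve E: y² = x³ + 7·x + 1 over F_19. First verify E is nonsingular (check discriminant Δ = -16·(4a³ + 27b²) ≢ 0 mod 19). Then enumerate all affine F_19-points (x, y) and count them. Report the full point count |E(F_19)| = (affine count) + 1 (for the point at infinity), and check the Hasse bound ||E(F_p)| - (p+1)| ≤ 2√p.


Affine points = {(0, 1), (0, 18), (1, 3), (1, 16), (2, 2), (2, 17), (3, 7), (3, 12), (4, 6), (4, 13), (5, 3), (5, 16), (10, 8), (10, 11), (13, 3), (13, 16), (15, 2), (15, 17), (17, 6), (17, 13)}; affine count = 20; |E(F_19)| = 21.

Discriminant check: Δ ∝ 4a³ + 27b² = 4·7³ + 27·1² = 4·343 + 27·1 ≡ 12 (mod 19). Nonzero ⇒ E is nonsingular.
For each x ∈ F_19, compute rhs = x³ + 7·x + 1 mod 19, then count y ∈ F_19 with y² ≡ rhs.
  x = 0: rhs = 1, matching y values: 1, 18 (2 points).
  x = 1: rhs = 9, matching y values: 3, 16 (2 points).
  x = 2: rhs = 4, matching y values: 2, 17 (2 points).
  x = 3: rhs = 11, matching y values: 7, 12 (2 points).
  x = 4: rhs = 17, matching y values: 6, 13 (2 points).
  x = 5: rhs = 9, matching y values: 3, 16 (2 points).
  x = 6: rhs = 12, matching y values: none (0 points).
  x = 7: rhs = 13, matching y values: none (0 points).
  x = 8: rhs = 18, matching y values: none (0 points).
  x = 9: rhs = 14, matching y values: none (0 points).
  x = 10: rhs = 7, matching y values: 8, 11 (2 points).
  x = 11: rhs = 3, matching y values: none (0 points).
  x = 12: rhs = 8, matching y values: none (0 points).
  x = 13: rhs = 9, matching y values: 3, 16 (2 points).
  x = 14: rhs = 12, matching y values: none (0 points).
  x = 15: rhs = 4, matching y values: 2, 17 (2 points).
  x = 16: rhs = 10, matching y values: none (0 points).
  x = 17: rhs = 17, matching y values: 6, 13 (2 points).
  x = 18: rhs = 12, matching y values: none (0 points).
Total affine count: 20.
Full point count |E(F_19)| = 20 + 1 = 21.
Hasse bound: |21 − (19+1)| = |1| = 1 ≤ 2√19 ≈ 8.7178 ✓.


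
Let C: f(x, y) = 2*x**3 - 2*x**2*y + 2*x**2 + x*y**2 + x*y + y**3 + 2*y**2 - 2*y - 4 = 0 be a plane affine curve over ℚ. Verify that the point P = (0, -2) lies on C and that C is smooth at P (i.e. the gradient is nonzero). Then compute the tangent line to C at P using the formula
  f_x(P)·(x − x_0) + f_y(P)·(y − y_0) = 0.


Tangent line at P: 2*x + 2*y + 4 = 0.

Step 1: f(0, -2) = 0, so P lies on C.
Step 2: partial derivatives
  f_x(x, y) = 6*x**2 - 4*x*y + 4*x + y**2 + y, f_y(x, y) = -2*x**2 + 2*x*y + x + 3*y**2 + 4*y - 2.
  f_x(P) = 2, f_y(P) = 2 (gradient nonzero, so P is smooth).
Step 3: tangent line at P: 2·(x − 0) + 2·(y − -2) = 0.
Expanding: 2*x + 2*y + 4 = 0.


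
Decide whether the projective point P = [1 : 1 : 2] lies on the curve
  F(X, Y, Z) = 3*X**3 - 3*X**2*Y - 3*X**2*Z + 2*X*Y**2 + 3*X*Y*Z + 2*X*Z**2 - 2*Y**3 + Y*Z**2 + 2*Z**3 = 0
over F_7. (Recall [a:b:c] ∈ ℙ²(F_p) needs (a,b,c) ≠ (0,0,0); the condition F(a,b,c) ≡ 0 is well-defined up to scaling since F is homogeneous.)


F(1,1,2) ≡ 0 (mod 7); P is on the curve.

Evaluate F(1, 1, 2) term-by-term (mod 7).
  3*X**3 ↦ 3·1·1·1 = 3
  -3*X**2*Y ↦ -3·1·1·1 = -3
  -3*X**2*Z ↦ -3·1·1·2 = -6
  2*X*Y**2 ↦ 2·1·1·1 = 2
  3*X*Y*Z ↦ 3·1·1·2 = 6
  2*X*Z**2 ↦ 2·1·1·4 = 8
  -2*Y**3 ↦ -2·1·1·1 = -2
  Y*Z**2 ↦ 1·1·1·4 = 4
  2*Z**3 ↦ 2·1·1·8 = 16
Sum: F(1, 1, 2) = (3) + (-3) + (-6) + (2) + (6) + (8) + (-2) + (4) + (16) = 28.
Reducing mod 7: 28 ≡ 0 (mod 7).
Since F(a, b, c) ≡ 0 (mod 7), P lies on the curve.


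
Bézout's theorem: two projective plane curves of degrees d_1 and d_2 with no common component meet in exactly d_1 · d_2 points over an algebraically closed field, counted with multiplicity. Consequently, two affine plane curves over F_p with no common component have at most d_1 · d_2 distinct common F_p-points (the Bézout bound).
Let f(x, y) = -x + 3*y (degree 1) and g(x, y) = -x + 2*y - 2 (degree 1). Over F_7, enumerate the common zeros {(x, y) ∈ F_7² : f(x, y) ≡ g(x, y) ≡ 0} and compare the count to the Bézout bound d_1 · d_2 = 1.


Common zeros: {(1, 5)}; count = 1; Bézout bound = 1.

deg(f) = 1, deg(g) = 1, so Bézout bound = 1.
Scan x ∈ F_7. For each x, list the y ∈ F_7 with f(x, y) ≡ 0 and those with g(x, y) ≡ 0 (mod 7); the common zeros in that column are the intersection.
  x = 0: f ≡ 0 at y ∈ {0}; g ≡ 0 at y ∈ {1}; common: ∅.
  x = 1: f ≡ 0 at y ∈ {5}; g ≡ 0 at y ∈ {5}; common: {5}.
  x = 2: f ≡ 0 at y ∈ {3}; g ≡ 0 at y ∈ {2}; common: ∅.
  x = 3: f ≡ 0 at y ∈ {1}; g ≡ 0 at y ∈ {6}; common: ∅.
  x = 4: f ≡ 0 at y ∈ {6}; g ≡ 0 at y ∈ {3}; common: ∅.
  x = 5: f ≡ 0 at y ∈ {4}; g ≡ 0 at y ∈ {0}; common: ∅.
  x = 6: f ≡ 0 at y ∈ {2}; g ≡ 0 at y ∈ {4}; common: ∅.
Collecting: common zeros = {(1, 5)}, so the count is 1.
Comparison with the Bézout bound: 1 ≤ 1 = deg(f)·deg(g), as expected for curves with no common component (the bound is attained).


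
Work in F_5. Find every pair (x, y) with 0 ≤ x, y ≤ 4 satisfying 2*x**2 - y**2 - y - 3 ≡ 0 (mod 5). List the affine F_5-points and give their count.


Affine F_5-points: {(0, 1), (0, 3), (2, 0), (2, 4), (3, 0), (3, 4)}; count = 6.

For each of the 25 pairs (x, y) ∈ F_5², evaluate f(x, y) mod 5. Record the zeros.
  x = 0: [0↦2, 1↦0, 2↦1, 3↦0, 4↦2]  zeros at y ∈ {1, 3}
  x = 1: [0↦4, 1↦2, 2↦3, 3↦2, 4↦4]  zeros at y ∈ ∅
  x = 2: [0↦0, 1↦3, 2↦4, 3↦3, 4↦0]  zeros at y ∈ {0, 4}
  x = 3: [0↦0, 1↦3, 2↦4, 3↦3, 4↦0]  zeros at y ∈ {0, 4}
  x = 4: [0↦4, 1↦2, 2↦3, 3↦2, 4↦4]  zeros at y ∈ ∅
Collecting zeros: affine points = {(0, 1), (0, 3), (2, 0), (2, 4), (3, 0), (3, 4)}.
Total count |C(F_5)_aff| = 6.


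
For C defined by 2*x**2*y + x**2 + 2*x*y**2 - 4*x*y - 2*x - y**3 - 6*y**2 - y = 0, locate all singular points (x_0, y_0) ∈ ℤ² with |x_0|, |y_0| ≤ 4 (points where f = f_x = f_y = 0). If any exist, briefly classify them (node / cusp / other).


Singular points: {(2, -1)}; classification: node.

Compute partial derivatives:
  f_x = 4*x*y + 2*x + 2*y**2 - 4*y - 2.
  f_y = 2*x**2 + 4*x*y - 4*x - 3*y**2 - 12*y - 1.
Scan x_0 ∈ {−4, ..., 4}. For each x_0, f_y(x_0, y) is a polynomial in y; find its integer roots y ∈ {−4, ..., 4}, then test f_x and f at those candidates.
  x = -4: f_y(-4, y) = -3*y**2 - 28*y + 47; no integer root y with |y| ≤ 4.
  x = -3: f_y(-3, y) = -3*y**2 - 24*y + 29; no integer root y with |y| ≤ 4.
  x = -2: f_y(-2, y) = -3*y**2 - 20*y + 15; no integer root y with |y| ≤ 4.
  x = -1: f_y(-1, y) = -3*y**2 - 16*y + 5; no integer root y with |y| ≤ 4.
  x = 0: f_y(0, y) = -3*y**2 - 12*y - 1; no integer root y with |y| ≤ 4.
  x = 1: f_y(1, y) = -3*y**2 - 8*y - 3; no integer root y with |y| ≤ 4.
  x = 2: f_y(2, y) = -3*y**2 - 4*y - 1; vanishes at y ∈ {-1}. (2, -1): f_x = 0, f = 0 — SINGULAR.
  x = 3: f_y(3, y) = 5 - 3*y**2; no integer root y with |y| ≤ 4.
  x = 4: f_y(4, y) = -3*y**2 + 4*y + 15; vanishes at y ∈ {3}. (4, 3): f_x = 60 ≠ 0.
Only singular point on the grid: (2, -1).
Classify: substitute x = 2 + u, y = -1 + v and expand: f = 2*u**2*v - u**2 + 2*u*v**2 - v**3 + v**2.
No constant or linear terms (consistent with a singular point). Quadratic part: -u**2 + v**2. Cubic part: 2*u**2*v + 2*u*v**2 - v**3.
The quadratic part v**2 - u**2 = (v − u)(v + u) splits into two distinct linear factors, so there are two distinct tangent lines y − -1 = ±(x − 2) — this is a node (ordinary double point).
Classification: node.


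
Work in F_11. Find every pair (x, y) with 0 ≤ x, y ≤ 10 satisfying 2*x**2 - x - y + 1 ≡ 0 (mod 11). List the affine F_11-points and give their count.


Affine F_11-points: {(0, 1), (1, 2), (2, 7), (3, 5), (4, 7), (5, 2), (6, 1), (7, 4), (8, 0), (9, 0), (10, 4)}; count = 11.

For each of the 121 pairs (x, y) ∈ F_11², evaluate f(x, y) mod 11. Record the zeros.
  x = 0: [0↦1, 1↦0, 2↦10, 3↦9, 4↦8, 5↦7, 6↦6, 7↦5, 8↦4, 9↦3, 10↦2]  zeros at y ∈ {1}
  x = 1: [0↦2, 1↦1, 2↦0, 3↦10, 4↦9, 5↦8, 6↦7, 7↦6, 8↦5, 9↦4, 10↦3]  zeros at y ∈ {2}
  x = 2: [0↦7, 1↦6, 2↦5, 3↦4, 4↦3, 5↦2, 6↦1, 7↦0, 8↦10, 9↦9, 10↦8]  zeros at y ∈ {7}
  x = 3: [0↦5, 1↦4, 2↦3, 3↦2, 4↦1, 5↦0, 6↦10, 7↦9, 8↦8, 9↦7, 10↦6]  zeros at y ∈ {5}
  x = 4: [0↦7, 1↦6, 2↦5, 3↦4, 4↦3, 5↦2, 6↦1, 7↦0, 8↦10, 9↦9, 10↦8]  zeros at y ∈ {7}
  x = 5: [0↦2, 1↦1, 2↦0, 3↦10, 4↦9, 5↦8, 6↦7, 7↦6, 8↦5, 9↦4, 10↦3]  zeros at y ∈ {2}
  x = 6: [0↦1, 1↦0, 2↦10, 3↦9, 4↦8, 5↦7, 6↦6, 7↦5, 8↦4, 9↦3, 10↦2]  zeros at y ∈ {1}
  x = 7: [0↦4, 1↦3, 2↦2, 3↦1, 4↦0, 5↦10, 6↦9, 7↦8, 8↦7, 9↦6, 10↦5]  zeros at y ∈ {4}
  x = 8: [0↦0, 1↦10, 2↦9, 3↦8, 4↦7, 5↦6, 6↦5, 7↦4, 8↦3, 9↦2, 10↦1]  zeros at y ∈ {0}
  x = 9: [0↦0, 1↦10, 2↦9, 3↦8, 4↦7, 5↦6, 6↦5, 7↦4, 8↦3, 9↦2, 10↦1]  zeros at y ∈ {0}
  x = 10: [0↦4, 1↦3, 2↦2, 3↦1, 4↦0, 5↦10, 6↦9, 7↦8, 8↦7, 9↦6, 10↦5]  zeros at y ∈ {4}
Collecting zeros: affine points = {(0, 1), (1, 2), (2, 7), (3, 5), (4, 7), (5, 2), (6, 1), (7, 4), (8, 0), (9, 0), (10, 4)}.
Total count |C(F_11)_aff| = 11.


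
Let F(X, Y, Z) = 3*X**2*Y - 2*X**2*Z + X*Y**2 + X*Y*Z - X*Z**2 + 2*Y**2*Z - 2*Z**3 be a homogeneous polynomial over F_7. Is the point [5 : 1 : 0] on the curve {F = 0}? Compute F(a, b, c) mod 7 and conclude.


F(5,1,0) ≡ 3 (mod 7); P is NOT on the curve.

Evaluate F(5, 1, 0) term-by-term (mod 7).
  3*X**2*Y ↦ 3·25·1·1 = 75
  -2*X**2*Z ↦ -2·25·1·0 = 0
  X*Y**2 ↦ 1·5·1·1 = 5
  X*Y*Z ↦ 1·5·1·0 = 0
  -X*Z**2 ↦ -1·5·1·0 = 0
  2*Y**2*Z ↦ 2·1·1·0 = 0
  -2*Z**3 ↦ -2·1·1·0 = 0
Sum: F(5, 1, 0) = (75) + (0) + (5) + (0) + (0) + (0) + (0) = 80.
Reducing mod 7: 80 ≡ 3 (mod 7).
Since F(a, b, c) ≡ 3 ≠ 0 (mod 7), P does NOT lie on the curve.


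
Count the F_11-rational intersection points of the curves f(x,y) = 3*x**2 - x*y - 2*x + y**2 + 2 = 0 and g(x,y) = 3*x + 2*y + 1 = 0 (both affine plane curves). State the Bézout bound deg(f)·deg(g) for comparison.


Common zeros: ∅; count = 0; Bézout bound = 2.

deg(f) = 2, deg(g) = 1, so Bézout bound = 2.
Scan x ∈ F_11. For each x, list the y ∈ F_11 with f(x, y) ≡ 0 and those with g(x, y) ≡ 0 (mod 11); the common zeros in that column are the intersection.
  x = 0: f ≡ 0 at y ∈ {3, 8}; g ≡ 0 at y ∈ {5}; common: ∅.
  x = 1: f ≡ 0 at y ∈ {6}; g ≡ 0 at y ∈ {9}; common: ∅.
  x = 2: f ≡ 0 at y ∈ ∅; g ≡ 0 at y ∈ {2}; common: ∅.
  x = 3: f ≡ 0 at y ∈ {5, 9}; g ≡ 0 at y ∈ {6}; common: ∅.
  x = 4: f ≡ 0 at y ∈ ∅; g ≡ 0 at y ∈ {10}; common: ∅.
  x = 5: f ≡ 0 at y ∈ ∅; g ≡ 0 at y ∈ {3}; common: ∅.
  x = 6: f ≡ 0 at y ∈ ∅; g ≡ 0 at y ∈ {7}; common: ∅.
  x = 7: f ≡ 0 at y ∈ {8, 10}; g ≡ 0 at y ∈ {0}; common: ∅.
  x = 8: f ≡ 0 at y ∈ {9, 10}; g ≡ 0 at y ∈ {4}; common: ∅.
  x = 9: f ≡ 0 at y ∈ {3, 6}; g ≡ 0 at y ∈ {8}; common: ∅.
  x = 10: f ≡ 0 at y ∈ ∅; g ≡ 0 at y ∈ {1}; common: ∅.
Collecting: common zeros = ∅, so the count is 0.
Comparison with the Bézout bound: 0 ≤ 2 = deg(f)·deg(g), as expected for curves with no common component (the affine F_11-count falls short of the bound because intersections may lie at infinity, over extension fields, or carry multiplicity).


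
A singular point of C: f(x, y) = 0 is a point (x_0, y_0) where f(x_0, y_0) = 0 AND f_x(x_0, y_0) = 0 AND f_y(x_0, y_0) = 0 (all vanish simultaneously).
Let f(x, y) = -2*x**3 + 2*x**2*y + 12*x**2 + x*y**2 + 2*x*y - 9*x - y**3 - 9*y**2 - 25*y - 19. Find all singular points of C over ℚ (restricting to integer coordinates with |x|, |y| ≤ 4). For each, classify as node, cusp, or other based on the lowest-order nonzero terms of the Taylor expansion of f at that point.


Singular points: {(1, -3)}; classification: cusp.

Compute partial derivatives:
  f_x = -6*x**2 + 4*x*y + 24*x + y**2 + 2*y - 9.
  f_y = 2*x**2 + 2*x*y + 2*x - 3*y**2 - 18*y - 25.
Scan x_0 ∈ {−4, ..., 4}. For each x_0, f_y(x_0, y) is a polynomial in y; find its integer roots y ∈ {−4, ..., 4}, then test f_x and f at those candidates.
  x = -4: f_y(-4, y) = -3*y**2 - 26*y - 1; no integer root y with |y| ≤ 4.
  x = -3: f_y(-3, y) = -3*y**2 - 24*y - 13; no integer root y with |y| ≤ 4.
  x = -2: f_y(-2, y) = -3*y**2 - 22*y - 21; no integer root y with |y| ≤ 4.
  x = -1: f_y(-1, y) = -3*y**2 - 20*y - 25; no integer root y with |y| ≤ 4.
  x = 0: f_y(0, y) = -3*y**2 - 18*y - 25; no integer root y with |y| ≤ 4.
  x = 1: f_y(1, y) = -3*y**2 - 16*y - 21; vanishes at y ∈ {-3}. (1, -3): f_x = 0, f = 0 — SINGULAR.
  x = 2: f_y(2, y) = -3*y**2 - 14*y - 13; no integer root y with |y| ≤ 4.
  x = 3: f_y(3, y) = -3*y**2 - 12*y - 1; no integer root y with |y| ≤ 4.
  x = 4: f_y(4, y) = -3*y**2 - 10*y + 15; no integer root y with |y| ≤ 4.
Only singular point on the grid: (1, -3).
Classify: substitute x = 1 + u, y = -3 + v and expand: f = -2*u**3 + 2*u**2*v + u*v**2 - v**3 + v**2.
No constant or linear terms (consistent with a singular point). Quadratic part: v**2. Cubic part: -2*u**3 + 2*u**2*v + u*v**2 - v**3.
The quadratic part v**2 is a perfect square, so there is a single (double) tangent line v = 0, i.e. y = -3. Restricting the cubic part to that line (v = 0) leaves -2*u**3 ≠ 0, so f is not divisible by v and the branch is v² ≈ 2*u**3 to lowest order — this is a cusp.
Classification: cusp.


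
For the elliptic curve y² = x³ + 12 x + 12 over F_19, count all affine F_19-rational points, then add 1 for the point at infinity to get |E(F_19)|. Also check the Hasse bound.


Affine points = {(1, 5), (1, 14), (2, 5), (2, 14), (5, 8), (5, 11), (10, 7), (10, 12), (13, 3), (13, 16), (14, 6), (14, 13), (16, 5), (16, 14)}; affine count = 14; |E(F_19)| = 15.

Discriminant check: Δ ∝ 4a³ + 27b² = 4·12³ + 27·12² = 4·1728 + 27·144 ≡ 8 (mod 19). Nonzero ⇒ E is nonsingular.
For each x ∈ F_19, compute rhs = x³ + 12·x + 12 mod 19, then count y ∈ F_19 with y² ≡ rhs.
  x = 0: rhs = 12, matching y values: none (0 points).
  x = 1: rhs = 6, matching y values: 5, 14 (2 points).
  x = 2: rhs = 6, matching y values: 5, 14 (2 points).
  x = 3: rhs = 18, matching y values: none (0 points).
  x = 4: rhs = 10, matching y values: none (0 points).
  x = 5: rhs = 7, matching y values: 8, 11 (2 points).
  x = 6: rhs = 15, matching y values: none (0 points).
  x = 7: rhs = 2, matching y values: none (0 points).
  x = 8: rhs = 12, matching y values: none (0 points).
  x = 9: rhs = 13, matching y values: none (0 points).
  x = 10: rhs = 11, matching y values: 7, 12 (2 points).
  x = 11: rhs = 12, matching y values: none (0 points).
  x = 12: rhs = 3, matching y values: none (0 points).
  x = 13: rhs = 9, matching y values: 3, 16 (2 points).
  x = 14: rhs = 17, matching y values: 6, 13 (2 points).
  x = 15: rhs = 14, matching y values: none (0 points).
  x = 16: rhs = 6, matching y values: 5, 14 (2 points).
  x = 17: rhs = 18, matching y values: none (0 points).
  x = 18: rhs = 18, matching y values: none (0 points).
Total affine count: 14.
Full point count |E(F_19)| = 14 + 1 = 15.
Hasse bound: |15 − (19+1)| = |-5| = 5 ≤ 2√19 ≈ 8.7178 ✓.


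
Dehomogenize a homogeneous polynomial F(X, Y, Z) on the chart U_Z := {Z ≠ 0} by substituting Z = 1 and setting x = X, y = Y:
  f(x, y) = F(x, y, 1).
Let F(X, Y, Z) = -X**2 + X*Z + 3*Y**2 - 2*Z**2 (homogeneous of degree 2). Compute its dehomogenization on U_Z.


f(x, y) = -x**2 + x + 3*y**2 - 2

On U_Z we set Z = 1. Each monomial c·X^i·Y^j·Z^k in F becomes c·x^i·y^j·1^k = c·x^i·y^j.
Substituting Z = 1: F(X, Y, 1) = -x**2 + x + 3*y**2 - 2.
Note: deg(f) ≤ deg(F) = 2; strict inequality happens when F is divisible by Z (lost terms).


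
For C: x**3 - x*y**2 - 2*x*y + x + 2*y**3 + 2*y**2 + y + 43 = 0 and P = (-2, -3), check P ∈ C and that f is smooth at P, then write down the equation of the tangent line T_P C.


Tangent line at P: 10*x + 35*y + 125 = 0.

Step 1: f(-2, -3) = 0, so P lies on C.
Step 2: partial derivatives
  f_x(x, y) = 3*x**2 - y**2 - 2*y + 1, f_y(x, y) = -2*x*y - 2*x + 6*y**2 + 4*y + 1.
  f_x(P) = 10, f_y(P) = 35 (gradient nonzero, so P is smooth).
Step 3: tangent line at P: 10·(x − -2) + 35·(y − -3) = 0.
Expanding: 10*x + 35*y + 125 = 0.


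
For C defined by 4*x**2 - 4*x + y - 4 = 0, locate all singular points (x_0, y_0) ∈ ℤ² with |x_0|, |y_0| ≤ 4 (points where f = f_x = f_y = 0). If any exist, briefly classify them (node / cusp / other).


No singular points in the scanned grid; C is smooth there.

Compute partial derivatives:
  f_x = 8*x - 4.
  f_y = 1.
f_y = 1 is a nonzero constant, so f_y never vanishes: no point (x, y) can satisfy f = f_x = f_y = 0. In particular no (x, y) ∈ {−4, ..., 4}² is singular; the curve is smooth.


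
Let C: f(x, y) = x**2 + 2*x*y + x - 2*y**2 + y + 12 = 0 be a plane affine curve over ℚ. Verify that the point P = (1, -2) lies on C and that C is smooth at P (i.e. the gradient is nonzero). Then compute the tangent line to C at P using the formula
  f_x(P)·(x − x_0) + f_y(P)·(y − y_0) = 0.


Tangent line at P: -x + 11*y + 23 = 0.

Step 1: f(1, -2) = 0, so P lies on C.
Step 2: partial derivatives
  f_x(x, y) = 2*x + 2*y + 1, f_y(x, y) = 2*x - 4*y + 1.
  f_x(P) = -1, f_y(P) = 11 (gradient nonzero, so P is smooth).
Step 3: tangent line at P: -1·(x − 1) + 11·(y − -2) = 0.
Expanding: -x + 11*y + 23 = 0.


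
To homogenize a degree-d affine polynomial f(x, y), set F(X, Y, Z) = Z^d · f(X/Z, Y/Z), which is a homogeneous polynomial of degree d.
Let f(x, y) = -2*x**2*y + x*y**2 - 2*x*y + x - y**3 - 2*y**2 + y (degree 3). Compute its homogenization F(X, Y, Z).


F(X, Y, Z) = -2*X**2*Y + X*Y**2 - 2*X*Y*Z + X*Z**2 - Y**3 - 2*Y**2*Z + Y*Z**2

deg(f) = 3.
Substitute x = X/Z, y = Y/Z into f, then multiply by Z^3.
  monomial -2·x^2·y^1 ↦ -2·X^2·Y^1·Z^0.
  monomial 1·x^1·y^2 ↦ 1·X^1·Y^2·Z^0.
  monomial -2·x^1·y^1 ↦ -2·X^1·Y^1·Z^1.
  monomial 1·x^1·y^0 ↦ 1·X^1·Y^0·Z^2.
  monomial -1·x^0·y^3 ↦ -1·X^0·Y^3·Z^0.
  monomial -2·x^0·y^2 ↦ -2·X^0·Y^2·Z^1.
  monomial 1·x^0·y^1 ↦ 1·X^0·Y^1·Z^2.
Collecting: F(X, Y, Z) = -2*X**2*Y + X*Y**2 - 2*X*Y*Z + X*Z**2 - Y**3 - 2*Y**2*Z + Y*Z**2.


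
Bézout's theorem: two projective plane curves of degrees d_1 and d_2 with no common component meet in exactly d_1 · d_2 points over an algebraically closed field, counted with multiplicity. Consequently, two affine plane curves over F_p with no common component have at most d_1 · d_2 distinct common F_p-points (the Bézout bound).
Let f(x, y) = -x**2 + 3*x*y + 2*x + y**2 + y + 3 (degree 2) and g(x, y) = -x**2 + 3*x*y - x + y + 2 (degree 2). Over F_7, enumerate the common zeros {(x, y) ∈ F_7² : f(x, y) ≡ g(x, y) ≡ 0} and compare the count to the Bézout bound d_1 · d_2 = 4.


Common zeros: ∅; count = 0; Bézout bound = 4.

deg(f) = 2, deg(g) = 2, so Bézout bound = 4.
Scan x ∈ F_7. For each x, list the y ∈ F_7 with f(x, y) ≡ 0 and those with g(x, y) ≡ 0 (mod 7); the common zeros in that column are the intersection.
  x = 0: f ≡ 0 at y ∈ ∅; g ≡ 0 at y ∈ {5}; common: ∅.
  x = 1: f ≡ 0 at y ∈ {5}; g ≡ 0 at y ∈ {0}; common: ∅.
  x = 2: f ≡ 0 at y ∈ {2, 5}; g ≡ 0 at y ∈ ∅; common: ∅.
  x = 3: f ≡ 0 at y ∈ {0, 4}; g ≡ 0 at y ∈ {1}; common: ∅.
  x = 4: f ≡ 0 at y ∈ {4}; g ≡ 0 at y ∈ {3}; common: ∅.
  x = 5: f ≡ 0 at y ∈ ∅; g ≡ 0 at y ∈ {0}; common: ∅.
  x = 6: f ≡ 0 at y ∈ {0, 2}; g ≡ 0 at y ∈ {1}; common: ∅.
Collecting: common zeros = ∅, so the count is 0.
Comparison with the Bézout bound: 0 ≤ 4 = deg(f)·deg(g), as expected for curves with no common component (the affine F_7-count falls short of the bound because intersections may lie at infinity, over extension fields, or carry multiplicity).


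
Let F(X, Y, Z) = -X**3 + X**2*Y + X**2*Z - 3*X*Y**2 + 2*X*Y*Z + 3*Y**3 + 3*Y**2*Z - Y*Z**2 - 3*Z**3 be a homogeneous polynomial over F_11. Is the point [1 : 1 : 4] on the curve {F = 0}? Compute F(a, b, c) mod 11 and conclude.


F(1,1,4) ≡ 3 (mod 11); P is NOT on the curve.

Evaluate F(1, 1, 4) term-by-term (mod 11).
  -X**3 ↦ -1·1·1·1 = -1
  X**2*Y ↦ 1·1·1·1 = 1
  X**2*Z ↦ 1·1·1·4 = 4
  -3*X*Y**2 ↦ -3·1·1·1 = -3
  2*X*Y*Z ↦ 2·1·1·4 = 8
  3*Y**3 ↦ 3·1·1·1 = 3
  3*Y**2*Z ↦ 3·1·1·4 = 12
  -Y*Z**2 ↦ -1·1·1·16 = -16
  -3*Z**3 ↦ -3·1·1·64 = -192
Sum: F(1, 1, 4) = (-1) + (1) + (4) + (-3) + (8) + (3) + (12) + (-16) + (-192) = -184.
Reducing mod 11: -184 ≡ 3 (mod 11).
Since F(a, b, c) ≡ 3 ≠ 0 (mod 11), P does NOT lie on the curve.


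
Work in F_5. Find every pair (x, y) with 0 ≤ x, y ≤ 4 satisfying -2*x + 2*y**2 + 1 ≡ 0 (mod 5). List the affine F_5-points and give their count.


Affine F_5-points: {(2, 2), (2, 3), (3, 0), (4, 1), (4, 4)}; count = 5.

For each of the 25 pairs (x, y) ∈ F_5², evaluate f(x, y) mod 5. Record the zeros.
  x = 0: [0↦1, 1↦3, 2↦4, 3↦4, 4↦3]  zeros at y ∈ ∅
  x = 1: [0↦4, 1↦1, 2↦2, 3↦2, 4↦1]  zeros at y ∈ ∅
  x = 2: [0↦2, 1↦4, 2↦0, 3↦0, 4↦4]  zeros at y ∈ {2, 3}
  x = 3: [0↦0, 1↦2, 2↦3, 3↦3, 4↦2]  zeros at y ∈ {0}
  x = 4: [0↦3, 1↦0, 2↦1, 3↦1, 4↦0]  zeros at y ∈ {1, 4}
Collecting zeros: affine points = {(2, 2), (2, 3), (3, 0), (4, 1), (4, 4)}.
Total count |C(F_5)_aff| = 5.


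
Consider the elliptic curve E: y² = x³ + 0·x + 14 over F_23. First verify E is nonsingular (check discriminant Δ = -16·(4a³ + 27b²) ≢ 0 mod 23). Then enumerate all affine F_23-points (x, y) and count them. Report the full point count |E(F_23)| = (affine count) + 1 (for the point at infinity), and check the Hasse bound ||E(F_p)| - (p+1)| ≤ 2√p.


Affine points = {(3, 8), (3, 15), (4, 3), (4, 20), (5, 1), (5, 22), (6, 0), (7, 9), (7, 14), (10, 5), (10, 18), (13, 7), (13, 16), (15, 10), (15, 13), (16, 4), (16, 19), (18, 2), (18, 21), (21, 11), (21, 12), (22, 6), (22, 17)}; affine count = 23; |E(F_23)| = 24.

Discriminant check: Δ ∝ 4a³ + 27b² = 4·0³ + 27·14² = 4·0 + 27·196 ≡ 2 (mod 23). Nonzero ⇒ E is nonsingular.
For each x ∈ F_23, compute rhs = x³ + 0·x + 14 mod 23, then count y ∈ F_23 with y² ≡ rhs.
  x = 0: rhs = 14, matching y values: none (0 points).
  x = 1: rhs = 15, matching y values: none (0 points).
  x = 2: rhs = 22, matching y values: none (0 points).
  x = 3: rhs = 18, matching y values: 8, 15 (2 points).
  x = 4: rhs = 9, matching y values: 3, 20 (2 points).
  x = 5: rhs = 1, matching y values: 1, 22 (2 points).
  x = 6: rhs = 0, matching y values: 0 (1 points).
  x = 7: rhs = 12, matching y values: 9, 14 (2 points).
  x = 8: rhs = 20, matching y values: none (0 points).
  x = 9: rhs = 7, matching y values: none (0 points).
  x = 10: rhs = 2, matching y values: 5, 18 (2 points).
  x = 11: rhs = 11, matching y values: none (0 points).
  x = 12: rhs = 17, matching y values: none (0 points).
  x = 13: rhs = 3, matching y values: 7, 16 (2 points).
  x = 14: rhs = 21, matching y values: none (0 points).
  x = 15: rhs = 8, matching y values: 10, 13 (2 points).
  x = 16: rhs = 16, matching y values: 4, 19 (2 points).
  x = 17: rhs = 5, matching y values: none (0 points).
  x = 18: rhs = 4, matching y values: 2, 21 (2 points).
  x = 19: rhs = 19, matching y values: none (0 points).
  x = 20: rhs = 10, matching y values: none (0 points).
  x = 21: rhs = 6, matching y values: 11, 12 (2 points).
  x = 22: rhs = 13, matching y values: 6, 17 (2 points).
Total affine count: 23.
Full point count |E(F_23)| = 23 + 1 = 24.
Hasse bound: |24 − (23+1)| = |0| = 0 ≤ 2√23 ≈ 9.5917 ✓.


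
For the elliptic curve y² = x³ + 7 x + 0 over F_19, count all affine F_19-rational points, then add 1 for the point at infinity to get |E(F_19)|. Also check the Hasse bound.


Affine points = {(0, 0), (4, 4), (4, 15), (6, 7), (6, 12), (8, 6), (8, 13), (10, 5), (10, 14), (12, 8), (12, 11), (14, 7), (14, 12), (16, 3), (16, 16), (17, 4), (17, 15), (18, 7), (18, 12)}; affine count = 19; |E(F_19)| = 20.

Discriminant check: Δ ∝ 4a³ + 27b² = 4·7³ + 27·0² = 4·343 + 27·0 ≡ 4 (mod 19). Nonzero ⇒ E is nonsingular.
For each x ∈ F_19, compute rhs = x³ + 7·x + 0 mod 19, then count y ∈ F_19 with y² ≡ rhs.
  x = 0: rhs = 0, matching y values: 0 (1 points).
  x = 1: rhs = 8, matching y values: none (0 points).
  x = 2: rhs = 3, matching y values: none (0 points).
  x = 3: rhs = 10, matching y values: none (0 points).
  x = 4: rhs = 16, matching y values: 4, 15 (2 points).
  x = 5: rhs = 8, matching y values: none (0 points).
  x = 6: rhs = 11, matching y values: 7, 12 (2 points).
  x = 7: rhs = 12, matching y values: none (0 points).
  x = 8: rhs = 17, matching y values: 6, 13 (2 points).
  x = 9: rhs = 13, matching y values: none (0 points).
  x = 10: rhs = 6, matching y values: 5, 14 (2 points).
  x = 11: rhs = 2, matching y values: none (0 points).
  x = 12: rhs = 7, matching y values: 8, 11 (2 points).
  x = 13: rhs = 8, matching y values: none (0 points).
  x = 14: rhs = 11, matching y values: 7, 12 (2 points).
  x = 15: rhs = 3, matching y values: none (0 points).
  x = 16: rhs = 9, matching y values: 3, 16 (2 points).
  x = 17: rhs = 16, matching y values: 4, 15 (2 points).
  x = 18: rhs = 11, matching y values: 7, 12 (2 points).
Total affine count: 19.
Full point count |E(F_19)| = 19 + 1 = 20.
Hasse bound: |20 − (19+1)| = |0| = 0 ≤ 2√19 ≈ 8.7178 ✓.


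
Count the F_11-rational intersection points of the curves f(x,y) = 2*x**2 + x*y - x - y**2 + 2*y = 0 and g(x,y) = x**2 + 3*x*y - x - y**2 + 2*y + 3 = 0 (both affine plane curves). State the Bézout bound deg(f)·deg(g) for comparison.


Common zeros: {(6, 0), (7, 8)}; count = 2; Bézout bound = 4.

deg(f) = 2, deg(g) = 2, so Bézout bound = 4.
Scan x ∈ F_11. For each x, list the y ∈ F_11 with f(x, y) ≡ 0 and those with g(x, y) ≡ 0 (mod 11); the common zeros in that column are the intersection.
  x = 0: f ≡ 0 at y ∈ {0, 2}; g ≡ 0 at y ∈ {3, 10}; common: ∅.
  x = 1: f ≡ 0 at y ∈ ∅; g ≡ 0 at y ∈ {7, 9}; common: ∅.
  x = 2: f ≡ 0 at y ∈ ∅; g ≡ 0 at y ∈ ∅; common: ∅.
  x = 3: f ≡ 0 at y ∈ ∅; g ≡ 0 at y ∈ {3, 8}; common: ∅.
  x = 4: f ≡ 0 at y ∈ {1, 5}; g ≡ 0 at y ∈ {4, 10}; common: ∅.
  x = 5: f ≡ 0 at y ∈ {2, 5}; g ≡ 0 at y ∈ ∅; common: ∅.
  x = 6: f ≡ 0 at y ∈ {0, 8}; g ≡ 0 at y ∈ {0, 9}; common: {0}.
  x = 7: f ≡ 0 at y ∈ {1, 8}; g ≡ 0 at y ∈ {4, 8}; common: {8}.
  x = 8: f ≡ 0 at y ∈ ∅; g ≡ 0 at y ∈ ∅; common: ∅.
  x = 9: f ≡ 0 at y ∈ ∅; g ≡ 0 at y ∈ ∅; common: ∅.
  x = 10: f ≡ 0 at y ∈ ∅; g ≡ 0 at y ∈ ∅; common: ∅.
Collecting: common zeros = {(6, 0), (7, 8)}, so the count is 2.
Comparison with the Bézout bound: 2 ≤ 4 = deg(f)·deg(g), as expected for curves with no common component (the affine F_11-count falls short of the bound because intersections may lie at infinity, over extension fields, or carry multiplicity).


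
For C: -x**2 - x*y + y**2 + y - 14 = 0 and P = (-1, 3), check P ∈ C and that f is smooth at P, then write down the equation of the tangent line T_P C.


Tangent line at P: -x + 8*y - 25 = 0.

Step 1: f(-1, 3) = 0, so P lies on C.
Step 2: partial derivatives
  f_x(x, y) = -2*x - y, f_y(x, y) = -x + 2*y + 1.
  f_x(P) = -1, f_y(P) = 8 (gradient nonzero, so P is smooth).
Step 3: tangent line at P: -1·(x − -1) + 8·(y − 3) = 0.
Expanding: -x + 8*y - 25 = 0.


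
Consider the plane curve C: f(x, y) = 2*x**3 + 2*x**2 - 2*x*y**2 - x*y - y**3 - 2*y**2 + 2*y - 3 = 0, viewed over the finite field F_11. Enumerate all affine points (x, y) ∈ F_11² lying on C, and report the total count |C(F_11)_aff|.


Affine F_11-points: {(0, 8), (1, 8), (2, 2), (2, 7), (3, 3), (5, 0), (5, 5), (6, 2), (7, 0), (7, 1), (7, 5), (9, 0), (9, 5), (9, 8), (10, 4)}; count = 15.

For each of the 121 pairs (x, y) ∈ F_11², evaluate f(x, y) mod 11. Record the zeros.
  x = 0: [0↦8, 1↦7, 2↦7, 3↦2, 4↦8, 5↦8, 6↦7, 7↦10, 8↦0, 9↦4, 10↦5]  zeros at y ∈ {8}
  x = 1: [0↦1, 1↦8, 2↦1, 3↦7, 4↦9, 5↦1, 6↦10, 7↦8, 8↦0, 9↦2, 10↦8]  zeros at y ∈ {8}
  x = 2: [0↦10, 1↦3, 2↦0, 3↦6, 4↦4, 5↦10, 6↦7, 7↦0, 8↦5, 9↦5, 10↦5]  zeros at y ∈ {2, 7}
  x = 3: [0↦3, 1↦4, 2↦5, 3↦0, 4↦5, 5↦3, 6↦10, 7↦9, 8↦5, 9↦3, 10↦8]  zeros at y ∈ {3}
  x = 4: [0↦3, 1↦1, 2↦6, 3↦1, 4↦2, 5↦3, 6↦9, 7↦3, 8↦1, 9↦8, 10↦7]  zeros at y ∈ ∅
  x = 5: [0↦0, 1↦6, 2↦4, 3↦10, 4↦7, 5↦0, 6↦5, 7↦5, 8↦5, 9↦10, 10↦3]  zeros at y ∈ {0, 5}
  x = 6: [0↦6, 1↦9, 2↦0, 3↦6, 4↦10, 5↦6, 6↦10, 7↦5, 8↦7, 9↦10, 10↦8]  zeros at y ∈ {2}
  x = 7: [0↦0, 1↦0, 2↦6, 3↦1, 4↦1, 5↦0, 6↦3, 7↦4, 8↦8, 9↦9, 10↦1]  zeros at y ∈ {0, 1, 5}
  x = 8: [0↦5, 1↦2, 2↦1, 3↦7, 4↦3, 5↦5, 6↦7, 7↦3, 8↦9, 9↦8, 10↦5]  zeros at y ∈ ∅
  x = 9: [0↦0, 1↦5, 2↦8, 3↦3, 4↦6, 5↦0, 6↦1, 7↦3, 8↦0, 9↦8, 10↦10]  zeros at y ∈ {0, 5, 8}
  x = 10: [0↦8, 1↦10, 2↦6, 3↦1, 4↦0, 5↦8, 6↦8, 7↦5, 8↦4, 9↦10, 10↦6]  zeros at y ∈ {4}
Collecting zeros: affine points = {(0, 8), (1, 8), (2, 2), (2, 7), (3, 3), (5, 0), (5, 5), (6, 2), (7, 0), (7, 1), (7, 5), (9, 0), (9, 5), (9, 8), (10, 4)}.
Total count |C(F_11)_aff| = 15.


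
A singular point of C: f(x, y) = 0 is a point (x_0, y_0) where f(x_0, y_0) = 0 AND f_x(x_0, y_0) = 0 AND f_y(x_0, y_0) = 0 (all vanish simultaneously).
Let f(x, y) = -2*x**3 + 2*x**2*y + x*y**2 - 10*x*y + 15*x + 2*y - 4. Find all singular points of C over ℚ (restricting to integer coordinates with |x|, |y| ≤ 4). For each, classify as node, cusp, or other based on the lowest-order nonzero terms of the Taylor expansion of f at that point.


Singular points: {(1, 3)}; classification: cusp.

Compute partial derivatives:
  f_x = -6*x**2 + 4*x*y + y**2 - 10*y + 15.
  f_y = 2*x**2 + 2*x*y - 10*x + 2.
Scan x_0 ∈ {−4, ..., 4}. For each x_0, f_y(x_0, y) is a polynomial in y; find its integer roots y ∈ {−4, ..., 4}, then test f_x and f at those candidates.
  x = -4: f_y(-4, y) = 74 - 8*y; no integer root y with |y| ≤ 4.
  x = -3: f_y(-3, y) = 50 - 6*y; no integer root y with |y| ≤ 4.
  x = -2: f_y(-2, y) = 30 - 4*y; no integer root y with |y| ≤ 4.
  x = -1: f_y(-1, y) = 14 - 2*y; no integer root y with |y| ≤ 4.
  x = 0: f_y(0, y) = 2; no integer root y with |y| ≤ 4.
  x = 1: f_y(1, y) = 2*y - 6; vanishes at y ∈ {3}. (1, 3): f_x = 0, f = 0 — SINGULAR.
  x = 2: f_y(2, y) = 4*y - 10; no integer root y with |y| ≤ 4.
  x = 3: f_y(3, y) = 6*y - 10; no integer root y with |y| ≤ 4.
  x = 4: f_y(4, y) = 8*y - 6; no integer root y with |y| ≤ 4.
Only singular point on the grid: (1, 3).
Classify: substitute x = 1 + u, y = 3 + v and expand: f = -2*u**3 + 2*u**2*v + u*v**2 + v**2.
No constant or linear terms (consistent with a singular point). Quadratic part: v**2. Cubic part: -2*u**3 + 2*u**2*v + u*v**2.
The quadratic part v**2 is a perfect square, so there is a single (double) tangent line v = 0, i.e. y = 3. Restricting the cubic part to that line (v = 0) leaves -2*u**3 ≠ 0, so f is not divisible by v and the branch is v² ≈ 2*u**3 to lowest order — this is a cusp.
Classification: cusp.


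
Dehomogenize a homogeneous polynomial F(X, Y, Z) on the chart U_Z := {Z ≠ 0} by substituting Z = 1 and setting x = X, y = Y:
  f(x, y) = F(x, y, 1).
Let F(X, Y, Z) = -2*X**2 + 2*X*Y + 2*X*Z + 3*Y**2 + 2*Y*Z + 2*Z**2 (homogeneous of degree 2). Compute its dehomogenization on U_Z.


f(x, y) = -2*x**2 + 2*x*y + 2*x + 3*y**2 + 2*y + 2

On U_Z we set Z = 1. Each monomial c·X^i·Y^j·Z^k in F becomes c·x^i·y^j·1^k = c·x^i·y^j.
Substituting Z = 1: F(X, Y, 1) = -2*x**2 + 2*x*y + 2*x + 3*y**2 + 2*y + 2.
Note: deg(f) ≤ deg(F) = 2; strict inequality happens when F is divisible by Z (lost terms).


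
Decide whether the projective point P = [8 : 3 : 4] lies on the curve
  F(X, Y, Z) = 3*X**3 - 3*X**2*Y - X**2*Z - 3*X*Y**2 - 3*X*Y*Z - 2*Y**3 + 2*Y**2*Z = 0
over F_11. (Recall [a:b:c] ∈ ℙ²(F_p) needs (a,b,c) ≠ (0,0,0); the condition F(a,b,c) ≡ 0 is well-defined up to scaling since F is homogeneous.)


F(8,3,4) ≡ 9 (mod 11); P is NOT on the curve.

Evaluate F(8, 3, 4) term-by-term (mod 11).
  3*X**3 ↦ 3·512·1·1 = 1536
  -3*X**2*Y ↦ -3·64·3·1 = -576
  -X**2*Z ↦ -1·64·1·4 = -256
  -3*X*Y**2 ↦ -3·8·9·1 = -216
  -3*X*Y*Z ↦ -3·8·3·4 = -288
  -2*Y**3 ↦ -2·1·27·1 = -54
  2*Y**2*Z ↦ 2·1·9·4 = 72
Sum: F(8, 3, 4) = (1536) + (-576) + (-256) + (-216) + (-288) + (-54) + (72) = 218.
Reducing mod 11: 218 ≡ 9 (mod 11).
Since F(a, b, c) ≡ 9 ≠ 0 (mod 11), P does NOT lie on the curve.
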